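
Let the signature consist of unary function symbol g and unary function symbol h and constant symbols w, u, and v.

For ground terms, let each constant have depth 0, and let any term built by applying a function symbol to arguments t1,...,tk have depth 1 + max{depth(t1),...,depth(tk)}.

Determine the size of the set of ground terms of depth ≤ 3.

Let N_k = |{terms of depth ≤ k}|. Then N_0 = 3 and N_k = 3 + N_{k-1} + N_{k-1} for k ≥ 1 (one summand per function symbol, arity giving the exponent).
N_0 = 3
N_1 = 3 + 3 + 3 = 9
N_2 = 3 + 9 + 9 = 21
N_3 = 3 + 21 + 21 = 45

45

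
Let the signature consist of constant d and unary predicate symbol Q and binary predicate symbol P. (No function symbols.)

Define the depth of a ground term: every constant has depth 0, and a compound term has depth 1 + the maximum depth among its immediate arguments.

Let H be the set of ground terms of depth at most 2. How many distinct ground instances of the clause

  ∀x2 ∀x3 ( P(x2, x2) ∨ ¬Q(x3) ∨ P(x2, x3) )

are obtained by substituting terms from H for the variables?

1

Ground terms of depth ≤ 2:
  With no function symbols every ground term is a constant, so there is exactly 1 ground term at every depth bound.
  N_0 = 1
  N_1 = 1
  N_2 = 1
So there is exactly 1 ground term available for substitution.
The clause has 2 distinct variables (x2, x3), each appearing in the body. In the free term algebra distinct substitutions yield syntactically distinct ground instances.
Number of ground instances = 1^2 = 1.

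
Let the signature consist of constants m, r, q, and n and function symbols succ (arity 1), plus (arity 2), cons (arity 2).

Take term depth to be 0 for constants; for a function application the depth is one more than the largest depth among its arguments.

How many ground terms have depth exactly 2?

3204

If N_k denotes the number of depth-≤k ground terms, the 4 constants give N_0 = 4, and each function symbol of arity r contributes N_{k-1}^r new terms at level k: N_k = 4 + N_{k-1} + N_{k-1}^2 + N_{k-1}^2.
N_0 = 4
N_1 = 4 + 4 + 4^2 + 4^2 = 40
N_2 = 4 + 40 + 40^2 + 40^2 = 3244
Terms of depth exactly 2: N_2 − N_1 = 3244 − 40 = 3204.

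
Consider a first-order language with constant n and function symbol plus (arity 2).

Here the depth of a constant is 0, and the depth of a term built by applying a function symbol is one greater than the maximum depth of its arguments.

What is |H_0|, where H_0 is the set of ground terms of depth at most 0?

1

Let N_k = |{terms of depth ≤ k}|. Then N_0 = 1 and N_k = 1 + N_{k-1}^2 for k ≥ 1 (one summand per function symbol, arity giving the exponent).
N_0 = 1
Explicitly: n.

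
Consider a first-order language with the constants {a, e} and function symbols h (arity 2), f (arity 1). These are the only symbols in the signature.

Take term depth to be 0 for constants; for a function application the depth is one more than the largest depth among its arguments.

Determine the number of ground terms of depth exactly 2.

Let N_k count ground terms of depth at most k. Each non-constant term of depth ≤ k is some function symbol applied to depth-≤(k−1) arguments, giving N_k = 2 + N_{k-1}^2 + N_{k-1}.
N_0 = 2
N_1 = 2 + 2^2 + 2 = 8
N_2 = 2 + 8^2 + 8 = 74
Terms of depth exactly 2: N_2 − N_1 = 74 − 8 = 66.

66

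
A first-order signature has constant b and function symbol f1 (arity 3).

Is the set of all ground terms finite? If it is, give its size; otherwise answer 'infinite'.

The signature has at least one function symbol (f1, arity 3) and at least one constant (b).
Iterating f1 gives infinitely many distinct ground terms: b, f1(b, b, b), f1(f1(b, b, b), f1(b, b, b), f1(b, b, b)), ...
So the Herbrand universe is infinite.

infinite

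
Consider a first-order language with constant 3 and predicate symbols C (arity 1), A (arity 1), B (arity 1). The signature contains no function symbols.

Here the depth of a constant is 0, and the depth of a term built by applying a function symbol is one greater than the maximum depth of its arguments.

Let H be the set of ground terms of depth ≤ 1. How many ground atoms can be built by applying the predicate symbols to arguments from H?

3

First count ground terms of depth ≤ 1.
With no function symbols every ground term is a constant, so there is exactly 1 ground term at every depth bound.
N_0 = 1
N_1 = 1
So |H| = 1.
For each predicate symbol, the number of ground atoms is |H| raised to its arity; summing:
  C: 1;  A: 1;  B: 1
Total ground atoms: 1 + 1 + 1 = 3.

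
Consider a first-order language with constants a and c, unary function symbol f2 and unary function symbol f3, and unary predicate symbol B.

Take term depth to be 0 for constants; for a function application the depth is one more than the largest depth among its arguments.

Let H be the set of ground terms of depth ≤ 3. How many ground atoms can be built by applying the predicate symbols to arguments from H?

First count ground terms of depth ≤ 3.
Let N_k count ground terms of depth at most k. Each non-constant term of depth ≤ k is some function symbol applied to depth-≤(k−1) arguments, giving N_k = 2 + N_{k-1} + N_{k-1}.
N_0 = 2
N_1 = 2 + 2 + 2 = 6
N_2 = 2 + 6 + 6 = 14
N_3 = 2 + 14 + 14 = 30
So |H| = 30.
Each predicate of arity r yields |H|^r ground atoms (one per choice of an r-tuple from H):
  B: 30
Total ground atoms: 30.

30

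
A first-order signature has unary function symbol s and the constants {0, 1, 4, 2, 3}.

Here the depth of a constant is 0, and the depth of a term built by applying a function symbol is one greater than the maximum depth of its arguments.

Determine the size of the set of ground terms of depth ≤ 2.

15

If N_k denotes the number of depth-≤k ground terms, the 5 constants give N_0 = 5, and each function symbol of arity r contributes N_{k-1}^r new terms at level k: N_k = 5 + N_{k-1}.
N_0 = 5
N_1 = 5 + 5 = 10
N_2 = 5 + 10 = 15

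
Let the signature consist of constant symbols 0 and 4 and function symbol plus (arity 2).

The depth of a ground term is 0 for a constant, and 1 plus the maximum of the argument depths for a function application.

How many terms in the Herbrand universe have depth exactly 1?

4

Let N_k = |{terms of depth ≤ k}|. Then N_0 = 2 and N_k = 2 + N_{k-1}^2 for k ≥ 1 (one summand per function symbol, arity giving the exponent).
N_0 = 2
N_1 = 2 + 2^2 = 6
Terms of depth exactly 1: N_1 − N_0 = 6 − 2 = 4.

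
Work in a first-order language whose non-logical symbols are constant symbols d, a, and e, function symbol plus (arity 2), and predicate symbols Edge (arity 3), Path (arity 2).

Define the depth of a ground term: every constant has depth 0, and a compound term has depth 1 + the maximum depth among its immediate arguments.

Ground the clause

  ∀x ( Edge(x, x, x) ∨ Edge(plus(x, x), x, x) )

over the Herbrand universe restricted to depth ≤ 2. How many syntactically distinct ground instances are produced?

Ground terms of depth ≤ 2:
  Let N_k count ground terms of depth at most k. Each non-constant term of depth ≤ k is some function symbol applied to depth-≤(k−1) arguments, giving N_k = 3 + N_{k-1}^2.
  N_0 = 3
  N_1 = 3 + 3^2 = 12
  N_2 = 3 + 12^2 = 147
So there are 147 ground terms available for substitution.
The body mentions the single quantified variable x; since ground terms form a free algebra, no two substitutions collapse to the same formula.
Number of ground instances = 147.

147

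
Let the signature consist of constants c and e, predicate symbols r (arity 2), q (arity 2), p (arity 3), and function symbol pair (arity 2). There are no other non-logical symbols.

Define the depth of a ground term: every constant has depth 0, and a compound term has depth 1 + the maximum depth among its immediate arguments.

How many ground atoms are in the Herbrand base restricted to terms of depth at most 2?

57760

First count ground terms of depth ≤ 2.
Let N_k count ground terms of depth at most k. Each non-constant term of depth ≤ k is some function symbol applied to depth-≤(k−1) arguments, giving N_k = 2 + N_{k-1}^2.
N_0 = 2
N_1 = 2 + 2^2 = 6
N_2 = 2 + 6^2 = 38
So |H| = 38.
Ground atoms are formed by filling each argument slot of a predicate with a term from H, so an r-ary predicate gives |H|^r atoms:
  r: 38^2 = 1444;  q: 38^2 = 1444;  p: 38^3 = 54872
Total ground atoms: 1444 + 1444 + 54872 = 57760.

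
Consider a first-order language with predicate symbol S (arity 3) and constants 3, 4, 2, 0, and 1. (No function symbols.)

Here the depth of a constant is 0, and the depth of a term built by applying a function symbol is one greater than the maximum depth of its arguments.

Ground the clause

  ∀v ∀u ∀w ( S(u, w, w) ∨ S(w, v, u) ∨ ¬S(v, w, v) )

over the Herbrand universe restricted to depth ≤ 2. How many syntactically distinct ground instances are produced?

125

Ground terms of depth ≤ 2:
  With no function symbols every ground term is a constant, so there are exactly 5 ground terms at every depth bound.
  N_0 = 5
  N_1 = 5
  N_2 = 5
So there are 5 ground terms available for substitution.
The body mentions every one of the 3 quantified variables; since ground terms form a free algebra, no two substitutions collapse to the same formula.
Number of ground instances = 5^3 = 125.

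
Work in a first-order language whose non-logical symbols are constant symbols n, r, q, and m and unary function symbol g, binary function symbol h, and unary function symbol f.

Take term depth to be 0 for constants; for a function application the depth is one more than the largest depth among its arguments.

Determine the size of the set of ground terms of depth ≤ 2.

844

If N_k denotes the number of depth-≤k ground terms, the 4 constants give N_0 = 4, and each function symbol of arity r contributes N_{k-1}^r new terms at level k: N_k = 4 + N_{k-1} + N_{k-1}^2 + N_{k-1}.
N_0 = 4
N_1 = 4 + 4 + 4^2 + 4 = 28
N_2 = 4 + 28 + 28^2 + 28 = 844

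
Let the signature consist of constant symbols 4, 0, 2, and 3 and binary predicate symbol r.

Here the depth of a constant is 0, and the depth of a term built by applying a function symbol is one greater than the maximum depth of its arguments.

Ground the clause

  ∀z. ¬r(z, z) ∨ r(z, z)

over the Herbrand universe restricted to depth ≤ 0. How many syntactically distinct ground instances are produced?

Ground terms of depth ≤ 0:
  With no function symbols every ground term is a constant, so there are exactly 4 ground terms at every depth bound.
  N_0 = 4
  Explicitly: 4, 0, 2, 3.
So there are 4 ground terms available for substitution.
The body mentions the single quantified variable z; since ground terms form a free algebra, no two substitutions collapse to the same formula.
Number of ground instances = 4.

4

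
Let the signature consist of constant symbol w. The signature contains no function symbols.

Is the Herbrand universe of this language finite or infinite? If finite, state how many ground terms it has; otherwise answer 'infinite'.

1

There are no function symbols, so the only ground term is the single constant.
The Herbrand universe is {w}, finite with 1 element.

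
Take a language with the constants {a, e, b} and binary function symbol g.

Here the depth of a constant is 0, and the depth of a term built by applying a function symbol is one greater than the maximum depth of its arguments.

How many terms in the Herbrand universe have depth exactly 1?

9

Let N_k = |{terms of depth ≤ k}|. Then N_0 = 3 and N_k = 3 + N_{k-1}^2 for k ≥ 1 (one summand per function symbol, arity giving the exponent).
N_0 = 3
N_1 = 3 + 3^2 = 12
Terms of depth exactly 1: N_1 − N_0 = 12 − 3 = 9.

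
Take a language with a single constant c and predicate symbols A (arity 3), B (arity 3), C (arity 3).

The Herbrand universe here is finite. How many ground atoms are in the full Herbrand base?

With no function symbols, the Herbrand universe is just the 1 constant.
Ground atoms per predicate: A: 1^3 = 1, B: 1^3 = 1, C: 1^3 = 1.
Herbrand base size = 1 + 1 + 1 = 3.

3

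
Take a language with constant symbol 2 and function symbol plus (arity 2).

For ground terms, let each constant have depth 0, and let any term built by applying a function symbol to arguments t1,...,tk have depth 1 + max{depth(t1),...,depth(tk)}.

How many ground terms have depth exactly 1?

1

Write N_k for the number of ground terms of depth ≤ k. A term of depth ≤ k is either a constant or a function symbol applied to arguments of depth ≤ k−1, so N_k = 1 + N_{k-1}^2.
N_0 = 1
N_1 = 1 + 1^2 = 2
Terms of depth exactly 1: N_1 − N_0 = 2 − 1 = 1.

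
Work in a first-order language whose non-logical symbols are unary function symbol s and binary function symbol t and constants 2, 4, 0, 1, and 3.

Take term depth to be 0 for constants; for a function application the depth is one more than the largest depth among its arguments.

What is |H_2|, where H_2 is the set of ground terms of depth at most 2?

1265

Write N_k for the number of ground terms of depth ≤ k. A term of depth ≤ k is either a constant or a function symbol applied to arguments of depth ≤ k−1, so N_k = 5 + N_{k-1} + N_{k-1}^2.
N_0 = 5
N_1 = 5 + 5 + 5^2 = 35
N_2 = 5 + 35 + 35^2 = 1265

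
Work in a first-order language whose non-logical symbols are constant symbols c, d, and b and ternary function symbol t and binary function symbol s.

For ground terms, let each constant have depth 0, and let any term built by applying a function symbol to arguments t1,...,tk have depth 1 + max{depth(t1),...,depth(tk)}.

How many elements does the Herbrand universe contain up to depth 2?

Count level by level. With function symbols t/3, s/2, the terms of depth ≤ k are the 3 constants together with each function applied to depth-≤(k−1) tuples, so N_k = 3 + N_{k-1}^3 + N_{k-1}^2.
N_0 = 3
N_1 = 3 + 3^3 + 3^2 = 39
N_2 = 3 + 39^3 + 39^2 = 60843

60843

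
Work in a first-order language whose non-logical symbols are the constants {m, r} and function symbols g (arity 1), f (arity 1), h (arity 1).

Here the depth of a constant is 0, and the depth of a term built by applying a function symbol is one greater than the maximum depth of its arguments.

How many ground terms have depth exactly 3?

54

Let N_k = |{terms of depth ≤ k}|. Then N_0 = 2 and N_k = 2 + N_{k-1} + N_{k-1} + N_{k-1} for k ≥ 1 (one summand per function symbol, arity giving the exponent).
N_0 = 2
N_1 = 2 + 2 + 2 + 2 = 8
N_2 = 2 + 8 + 8 + 8 = 26
N_3 = 2 + 26 + 26 + 26 = 80
Terms of depth exactly 3: N_3 − N_2 = 80 − 26 = 54.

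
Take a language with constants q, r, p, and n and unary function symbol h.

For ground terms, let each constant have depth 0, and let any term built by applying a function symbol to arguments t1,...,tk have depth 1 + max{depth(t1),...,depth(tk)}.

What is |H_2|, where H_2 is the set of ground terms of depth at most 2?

12

Let N_k = |{terms of depth ≤ k}|. Then N_0 = 4 and N_k = 4 + N_{k-1} for k ≥ 1 (one summand per function symbol, arity giving the exponent).
N_0 = 4
N_1 = 4 + 4 = 8
N_2 = 4 + 8 = 12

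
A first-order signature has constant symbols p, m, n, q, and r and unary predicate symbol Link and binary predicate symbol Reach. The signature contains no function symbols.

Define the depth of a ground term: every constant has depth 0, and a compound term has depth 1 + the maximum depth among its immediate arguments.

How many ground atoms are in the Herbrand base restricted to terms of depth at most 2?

30

First count ground terms of depth ≤ 2.
With no function symbols every ground term is a constant, so there are exactly 5 ground terms at every depth bound.
N_0 = 5
N_1 = 5
N_2 = 5
Explicitly: p, m, n, q, r.
So |H| = 5.
A ground atom is a predicate applied to a tuple of terms from H, so the count is the sum over predicates of |H|^arity:
  Link: 5;  Reach: 5^2 = 25
Total ground atoms: 5 + 25 = 30.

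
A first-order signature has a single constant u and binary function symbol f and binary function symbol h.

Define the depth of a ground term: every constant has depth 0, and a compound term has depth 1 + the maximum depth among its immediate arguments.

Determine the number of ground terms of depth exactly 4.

1044736

Count level by level. With function symbols f/2, h/2, the terms of depth ≤ k are the 1 constant together with each function applied to depth-≤(k−1) tuples, so N_k = 1 + N_{k-1}^2 + N_{k-1}^2.
N_0 = 1
N_1 = 1 + 1^2 + 1^2 = 3
N_2 = 1 + 3^2 + 3^2 = 19
N_3 = 1 + 19^2 + 19^2 = 723
N_4 = 1 + 723^2 + 723^2 = 1045459
Terms of depth exactly 4: N_4 − N_3 = 1045459 − 723 = 1044736.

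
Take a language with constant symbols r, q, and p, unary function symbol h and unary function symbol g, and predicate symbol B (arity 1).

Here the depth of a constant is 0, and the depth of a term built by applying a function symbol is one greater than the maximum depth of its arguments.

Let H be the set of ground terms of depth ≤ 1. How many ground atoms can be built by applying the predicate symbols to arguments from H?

First count ground terms of depth ≤ 1.
Let N_k = |{terms of depth ≤ k}|. Then N_0 = 3 and N_k = 3 + N_{k-1} + N_{k-1} for k ≥ 1 (one summand per function symbol, arity giving the exponent).
N_0 = 3
N_1 = 3 + 3 + 3 = 9
So |H| = 9.
A ground atom is a predicate applied to a tuple of terms from H, so the count is the sum over predicates of |H|^arity:
  B: 9
Total ground atoms: 9.

9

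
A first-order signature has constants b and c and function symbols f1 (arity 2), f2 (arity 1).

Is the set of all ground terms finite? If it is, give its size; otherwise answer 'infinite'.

The signature has at least one function symbol (f1, arity 2) and at least one constant (b).
Iterating f1 gives infinitely many distinct ground terms: b, f1(b, b), f1(f1(b, b), f1(b, b)), ...
So the Herbrand universe is infinite.

infinite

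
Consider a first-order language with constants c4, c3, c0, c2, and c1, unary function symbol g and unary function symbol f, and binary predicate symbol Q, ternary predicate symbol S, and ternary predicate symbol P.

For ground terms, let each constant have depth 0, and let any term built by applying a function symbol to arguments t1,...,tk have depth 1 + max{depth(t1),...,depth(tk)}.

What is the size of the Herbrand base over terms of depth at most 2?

86975

First count ground terms of depth ≤ 2.
If N_k denotes the number of depth-≤k ground terms, the 5 constants give N_0 = 5, and each function symbol of arity r contributes N_{k-1}^r new terms at level k: N_k = 5 + N_{k-1} + N_{k-1}.
N_0 = 5
N_1 = 5 + 5 + 5 = 15
N_2 = 5 + 15 + 15 = 35
So |H| = 35.
A ground atom is a predicate applied to a tuple of terms from H, so the count is the sum over predicates of |H|^arity:
  Q: 35^2 = 1225;  S: 35^3 = 42875;  P: 35^3 = 42875
Total ground atoms: 1225 + 42875 + 42875 = 86975.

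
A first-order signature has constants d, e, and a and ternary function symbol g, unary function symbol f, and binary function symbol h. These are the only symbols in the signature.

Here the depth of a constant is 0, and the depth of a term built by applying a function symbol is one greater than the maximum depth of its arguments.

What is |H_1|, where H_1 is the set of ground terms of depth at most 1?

Count level by level. With function symbols g/3, f/1, h/2, the terms of depth ≤ k are the 3 constants together with each function applied to depth-≤(k−1) tuples, so N_k = 3 + N_{k-1}^3 + N_{k-1} + N_{k-1}^2.
N_0 = 3
N_1 = 3 + 3^3 + 3 + 3^2 = 42

42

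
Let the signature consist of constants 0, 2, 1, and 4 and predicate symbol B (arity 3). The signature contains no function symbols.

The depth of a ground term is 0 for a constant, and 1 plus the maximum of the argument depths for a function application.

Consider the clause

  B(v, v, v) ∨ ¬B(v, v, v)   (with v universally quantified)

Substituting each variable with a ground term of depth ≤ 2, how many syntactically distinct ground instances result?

Ground terms of depth ≤ 2:
  With no function symbols every ground term is a constant, so there are exactly 4 ground terms at every depth bound.
  N_0 = 4
  N_1 = 4
  N_2 = 4
So there are 4 ground terms available for substitution.
The body mentions the single quantified variable v; since ground terms form a free algebra, no two substitutions collapse to the same formula.
Number of ground instances = 4.

4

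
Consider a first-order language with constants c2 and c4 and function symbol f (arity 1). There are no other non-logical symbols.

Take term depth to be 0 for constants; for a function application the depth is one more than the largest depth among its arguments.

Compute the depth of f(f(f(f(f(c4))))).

5

depth(f(c4)) = 1 + depth(c4) = 1 + 0 = 1
depth(f(f(c4))) = 1 + depth(f(c4)) = 1 + 1 = 2
depth(f(f(f(c4)))) = 1 + depth(f(f(c4))) = 1 + 2 = 3
depth(f(f(f(f(c4))))) = 1 + depth(f(f(f(c4)))) = 1 + 3 = 4
depth(f(f(f(f(f(c4)))))) = 1 + depth(f(f(f(f(c4))))) = 1 + 4 = 5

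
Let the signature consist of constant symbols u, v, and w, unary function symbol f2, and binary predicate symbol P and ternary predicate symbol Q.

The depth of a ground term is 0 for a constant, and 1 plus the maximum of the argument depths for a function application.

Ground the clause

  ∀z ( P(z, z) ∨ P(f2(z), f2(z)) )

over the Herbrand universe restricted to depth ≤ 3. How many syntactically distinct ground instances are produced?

Ground terms of depth ≤ 3:
  If N_k denotes the number of depth-≤k ground terms, the 3 constants give N_0 = 3, and each function symbol of arity r contributes N_{k-1}^r new terms at level k: N_k = 3 + N_{k-1}.
  N_0 = 3
  N_1 = 3 + 3 = 6
  N_2 = 3 + 6 = 9
  N_3 = 3 + 9 = 12
So there are 12 ground terms available for substitution.
The clause has 1 distinct variable (z), which appears in the body. In the free term algebra distinct substitutions yield syntactically distinct ground instances.
Number of ground instances = 12.

12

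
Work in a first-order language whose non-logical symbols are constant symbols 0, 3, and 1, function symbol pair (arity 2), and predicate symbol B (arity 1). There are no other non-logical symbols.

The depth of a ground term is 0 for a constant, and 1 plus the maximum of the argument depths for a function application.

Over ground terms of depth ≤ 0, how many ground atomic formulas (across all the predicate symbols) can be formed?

First count ground terms of depth ≤ 0.
Write N_k for the number of ground terms of depth ≤ k. A term of depth ≤ k is either a constant or a function symbol applied to arguments of depth ≤ k−1, so N_k = 3 + N_{k-1}^2.
N_0 = 3
Explicitly: 0, 3, 1.
So |H| = 3.
A ground atom is a predicate applied to a tuple of terms from H, so the count is the sum over predicates of |H|^arity:
  B: 3
Total ground atoms: 3.

3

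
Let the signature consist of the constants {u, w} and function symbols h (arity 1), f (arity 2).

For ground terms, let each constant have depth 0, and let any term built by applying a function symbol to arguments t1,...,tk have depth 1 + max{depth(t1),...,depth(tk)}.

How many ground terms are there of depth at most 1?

Let N_k count ground terms of depth at most k. Each non-constant term of depth ≤ k is some function symbol applied to depth-≤(k−1) arguments, giving N_k = 2 + N_{k-1} + N_{k-1}^2.
N_0 = 2
N_1 = 2 + 2 + 2^2 = 8

8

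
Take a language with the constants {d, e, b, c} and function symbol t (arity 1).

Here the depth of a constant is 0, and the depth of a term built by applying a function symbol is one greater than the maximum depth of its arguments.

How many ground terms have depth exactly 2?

Let N_k count ground terms of depth at most k. Each non-constant term of depth ≤ k is some function symbol applied to depth-≤(k−1) arguments, giving N_k = 4 + N_{k-1}.
N_0 = 4
N_1 = 4 + 4 = 8
N_2 = 4 + 8 = 12
Terms of depth exactly 2: N_2 − N_1 = 12 − 8 = 4.

4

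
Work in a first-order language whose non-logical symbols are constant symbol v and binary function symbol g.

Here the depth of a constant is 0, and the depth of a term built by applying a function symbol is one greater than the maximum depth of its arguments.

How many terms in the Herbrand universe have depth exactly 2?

Count level by level. With function symbols g/2, the terms of depth ≤ k are the 1 constant together with each function applied to depth-≤(k−1) tuples, so N_k = 1 + N_{k-1}^2.
N_0 = 1
N_1 = 1 + 1^2 = 2
N_2 = 1 + 2^2 = 5
Terms of depth exactly 2: N_2 − N_1 = 5 − 2 = 3.

3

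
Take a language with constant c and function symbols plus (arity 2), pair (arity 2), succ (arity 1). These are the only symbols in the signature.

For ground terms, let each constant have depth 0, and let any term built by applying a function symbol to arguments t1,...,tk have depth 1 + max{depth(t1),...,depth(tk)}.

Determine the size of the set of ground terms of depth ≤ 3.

Count level by level. With function symbols plus/2, pair/2, succ/1, the terms of depth ≤ k are the 1 constant together with each function applied to depth-≤(k−1) tuples, so N_k = 1 + N_{k-1}^2 + N_{k-1}^2 + N_{k-1}.
N_0 = 1
N_1 = 1 + 1^2 + 1^2 + 1 = 4
N_2 = 1 + 4^2 + 4^2 + 4 = 37
N_3 = 1 + 37^2 + 37^2 + 37 = 2776

2776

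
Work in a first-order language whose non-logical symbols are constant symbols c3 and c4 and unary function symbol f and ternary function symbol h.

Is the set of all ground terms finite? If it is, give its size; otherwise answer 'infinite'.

The signature has at least one function symbol (f, arity 1) and at least one constant (c3).
Iterating f gives infinitely many distinct ground terms: c3, f(c3), f(f(c3)), ...
So the Herbrand universe is infinite.

infinite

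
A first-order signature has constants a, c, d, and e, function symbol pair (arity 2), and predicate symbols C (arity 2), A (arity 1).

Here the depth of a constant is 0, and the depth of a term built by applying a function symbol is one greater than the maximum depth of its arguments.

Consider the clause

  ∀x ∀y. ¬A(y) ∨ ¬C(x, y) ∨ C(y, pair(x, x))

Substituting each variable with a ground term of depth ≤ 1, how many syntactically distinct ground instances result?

Ground terms of depth ≤ 1:
  Let N_k = |{terms of depth ≤ k}|. Then N_0 = 4 and N_k = 4 + N_{k-1}^2 for k ≥ 1 (one summand per function symbol, arity giving the exponent).
  N_0 = 4
  N_1 = 4 + 4^2 = 20
So there are 20 ground terms available for substitution.
The body mentions every one of the 2 quantified variables; since ground terms form a free algebra, no two substitutions collapse to the same formula.
Number of ground instances = 20^2 = 400.

400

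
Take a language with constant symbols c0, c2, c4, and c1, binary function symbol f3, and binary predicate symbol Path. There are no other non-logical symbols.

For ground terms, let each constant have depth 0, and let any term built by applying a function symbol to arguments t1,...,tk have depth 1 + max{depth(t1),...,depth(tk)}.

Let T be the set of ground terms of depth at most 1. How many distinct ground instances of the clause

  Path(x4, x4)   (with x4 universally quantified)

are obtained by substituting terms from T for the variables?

Ground terms of depth ≤ 1:
  If N_k denotes the number of depth-≤k ground terms, the 4 constants give N_0 = 4, and each function symbol of arity r contributes N_{k-1}^r new terms at level k: N_k = 4 + N_{k-1}^2.
  N_0 = 4
  N_1 = 4 + 4^2 = 20
So there are 20 ground terms available for substitution.
The variable x4 ranges independently over the available ground terms, and distinct assignments produce distinct instances.
Number of ground instances = 20.

20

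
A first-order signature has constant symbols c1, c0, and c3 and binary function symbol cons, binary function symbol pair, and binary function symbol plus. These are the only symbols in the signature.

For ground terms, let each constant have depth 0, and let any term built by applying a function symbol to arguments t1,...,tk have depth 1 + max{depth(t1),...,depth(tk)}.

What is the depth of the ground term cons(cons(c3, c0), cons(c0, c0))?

2

depth(cons(c3, c0)) = 1 + max(0, 0) = 1
depth(cons(c0, c0)) = 1 + max(0, 0) = 1
depth(cons(cons(c3, c0), cons(c0, c0))) = 1 + max(1, 1) = 2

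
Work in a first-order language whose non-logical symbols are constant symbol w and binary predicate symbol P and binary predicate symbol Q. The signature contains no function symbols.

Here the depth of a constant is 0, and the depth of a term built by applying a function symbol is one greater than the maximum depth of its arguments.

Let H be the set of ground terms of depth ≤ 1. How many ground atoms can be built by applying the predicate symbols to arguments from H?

First count ground terms of depth ≤ 1.
With no function symbols every ground term is a constant, so there is exactly 1 ground term at every depth bound.
N_0 = 1
N_1 = 1
So |H| = 1.
Each predicate of arity r yields |H|^r ground atoms (one per choice of an r-tuple from H):
  P: 1^2 = 1;  Q: 1^2 = 1
Total ground atoms: 1 + 1 = 2.

2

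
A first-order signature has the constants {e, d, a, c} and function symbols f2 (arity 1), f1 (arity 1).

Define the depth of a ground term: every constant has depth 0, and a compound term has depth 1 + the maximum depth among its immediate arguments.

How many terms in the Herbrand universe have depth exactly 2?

16

Count level by level. With function symbols f2/1, f1/1, the terms of depth ≤ k are the 4 constants together with each function applied to depth-≤(k−1) tuples, so N_k = 4 + N_{k-1} + N_{k-1}.
N_0 = 4
N_1 = 4 + 4 + 4 = 12
N_2 = 4 + 12 + 12 = 28
Terms of depth exactly 2: N_2 − N_1 = 28 − 12 = 16.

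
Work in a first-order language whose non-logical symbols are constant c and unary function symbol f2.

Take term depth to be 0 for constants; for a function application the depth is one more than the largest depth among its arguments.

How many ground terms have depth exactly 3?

Count level by level. With function symbols f2/1, the terms of depth ≤ k are the 1 constant together with each function applied to depth-≤(k−1) tuples, so N_k = 1 + N_{k-1}.
N_0 = 1
N_1 = 1 + 1 = 2
N_2 = 1 + 2 = 3
N_3 = 1 + 3 = 4
Terms of depth exactly 3: N_3 − N_2 = 4 − 3 = 1.

1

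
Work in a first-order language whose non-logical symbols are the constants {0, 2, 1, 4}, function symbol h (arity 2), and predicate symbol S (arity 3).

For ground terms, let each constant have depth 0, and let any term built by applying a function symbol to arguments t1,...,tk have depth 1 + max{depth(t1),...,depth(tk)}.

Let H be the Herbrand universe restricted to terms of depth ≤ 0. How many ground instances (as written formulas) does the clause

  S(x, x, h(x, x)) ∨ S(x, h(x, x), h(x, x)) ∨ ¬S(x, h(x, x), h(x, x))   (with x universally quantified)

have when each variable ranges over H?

4

Ground terms of depth ≤ 0:
  Let N_k = |{terms of depth ≤ k}|. Then N_0 = 4 and N_k = 4 + N_{k-1}^2 for k ≥ 1 (one summand per function symbol, arity giving the exponent).
  N_0 = 4
So there are 4 ground terms available for substitution.
There is 1 variable to instantiate (x),  occurring in at least one literal, so different choices give different ground instances.
Number of ground instances = 4.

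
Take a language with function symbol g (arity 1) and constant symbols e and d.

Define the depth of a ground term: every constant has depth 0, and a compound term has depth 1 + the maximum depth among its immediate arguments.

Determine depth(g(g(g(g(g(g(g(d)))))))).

7

depth(g(d)) = 1 + depth(d) = 1 + 0 = 1
depth(g(g(d))) = 1 + depth(g(d)) = 1 + 1 = 2
depth(g(g(g(d)))) = 1 + depth(g(g(d))) = 1 + 2 = 3
depth(g(g(g(g(d))))) = 1 + depth(g(g(g(d)))) = 1 + 3 = 4
depth(g(g(g(g(g(d)))))) = 1 + depth(g(g(g(g(d))))) = 1 + 4 = 5
depth(g(g(g(g(g(g(d))))))) = 1 + depth(g(g(g(g(g(d)))))) = 1 + 5 = 6
depth(g(g(g(g(g(g(g(d)))))))) = 1 + depth(g(g(g(g(g(g(d))))))) = 1 + 6 = 7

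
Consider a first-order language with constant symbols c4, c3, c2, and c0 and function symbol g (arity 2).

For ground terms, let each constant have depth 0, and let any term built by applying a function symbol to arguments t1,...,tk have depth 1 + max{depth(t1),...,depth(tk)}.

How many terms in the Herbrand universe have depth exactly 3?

Let N_k count ground terms of depth at most k. Each non-constant term of depth ≤ k is some function symbol applied to depth-≤(k−1) arguments, giving N_k = 4 + N_{k-1}^2.
N_0 = 4
N_1 = 4 + 4^2 = 20
N_2 = 4 + 20^2 = 404
N_3 = 4 + 404^2 = 163220
Terms of depth exactly 3: N_3 − N_2 = 163220 − 404 = 162816.

162816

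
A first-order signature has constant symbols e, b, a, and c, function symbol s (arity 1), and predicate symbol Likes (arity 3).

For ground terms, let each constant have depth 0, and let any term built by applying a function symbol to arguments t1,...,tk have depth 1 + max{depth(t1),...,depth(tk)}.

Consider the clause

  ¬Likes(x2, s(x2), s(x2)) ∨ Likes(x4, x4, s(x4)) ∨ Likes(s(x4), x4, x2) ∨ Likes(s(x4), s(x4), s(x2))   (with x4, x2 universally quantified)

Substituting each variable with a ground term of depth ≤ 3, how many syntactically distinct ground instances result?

256

Ground terms of depth ≤ 3:
  Let N_k = |{terms of depth ≤ k}|. Then N_0 = 4 and N_k = 4 + N_{k-1} for k ≥ 1 (one summand per function symbol, arity giving the exponent).
  N_0 = 4
  N_1 = 4 + 4 = 8
  N_2 = 4 + 8 = 12
  N_3 = 4 + 12 = 16
So there are 16 ground terms available for substitution.
The body mentions every one of the 2 quantified variables; since ground terms form a free algebra, no two substitutions collapse to the same formula.
Number of ground instances = 16^2 = 256.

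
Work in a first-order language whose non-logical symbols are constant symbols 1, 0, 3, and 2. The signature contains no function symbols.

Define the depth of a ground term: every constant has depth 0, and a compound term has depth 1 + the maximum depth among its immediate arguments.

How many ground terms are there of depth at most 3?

With no function symbols every ground term is a constant, so there are exactly 4 ground terms at every depth bound.
N_0 = 4
N_1 = 4
N_2 = 4
N_3 = 4
Explicitly: 1, 0, 3, 2.

4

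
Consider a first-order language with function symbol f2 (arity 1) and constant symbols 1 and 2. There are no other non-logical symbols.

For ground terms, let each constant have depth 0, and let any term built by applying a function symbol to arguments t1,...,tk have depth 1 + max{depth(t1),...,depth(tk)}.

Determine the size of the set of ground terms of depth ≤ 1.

Let N_k count ground terms of depth at most k. Each non-constant term of depth ≤ k is some function symbol applied to depth-≤(k−1) arguments, giving N_k = 2 + N_{k-1}.
N_0 = 2
N_1 = 2 + 2 = 4
Explicitly: 1, 2, f2(1), f2(2).

4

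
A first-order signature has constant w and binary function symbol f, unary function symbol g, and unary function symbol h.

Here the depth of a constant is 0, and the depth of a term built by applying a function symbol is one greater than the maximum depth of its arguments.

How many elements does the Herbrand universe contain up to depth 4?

458329

Let N_k = |{terms of depth ≤ k}|. Then N_0 = 1 and N_k = 1 + N_{k-1}^2 + N_{k-1} + N_{k-1} for k ≥ 1 (one summand per function symbol, arity giving the exponent).
N_0 = 1
N_1 = 1 + 1^2 + 1 + 1 = 4
N_2 = 1 + 4^2 + 4 + 4 = 25
N_3 = 1 + 25^2 + 25 + 25 = 676
N_4 = 1 + 676^2 + 676 + 676 = 458329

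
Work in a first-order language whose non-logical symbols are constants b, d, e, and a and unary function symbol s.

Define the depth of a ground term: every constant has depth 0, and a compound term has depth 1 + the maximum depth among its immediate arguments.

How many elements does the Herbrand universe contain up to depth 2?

12

Write N_k for the number of ground terms of depth ≤ k. A term of depth ≤ k is either a constant or a function symbol applied to arguments of depth ≤ k−1, so N_k = 4 + N_{k-1}.
N_0 = 4
N_1 = 4 + 4 = 8
N_2 = 4 + 8 = 12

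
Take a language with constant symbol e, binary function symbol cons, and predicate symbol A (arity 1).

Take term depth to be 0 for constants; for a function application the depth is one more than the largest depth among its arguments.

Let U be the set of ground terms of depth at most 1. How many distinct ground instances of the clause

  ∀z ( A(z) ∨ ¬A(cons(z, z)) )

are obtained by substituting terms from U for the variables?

Ground terms of depth ≤ 1:
  If N_k denotes the number of depth-≤k ground terms, the 1 constant gives N_0 = 1, and each function symbol of arity r contributes N_{k-1}^r new terms at level k: N_k = 1 + N_{k-1}^2.
  N_0 = 1
  N_1 = 1 + 1^2 = 2
So there are 2 ground terms available for substitution.
The clause has 1 distinct variable (z), which appears in the body. In the free term algebra distinct substitutions yield syntactically distinct ground instances.
Number of ground instances = 2.

2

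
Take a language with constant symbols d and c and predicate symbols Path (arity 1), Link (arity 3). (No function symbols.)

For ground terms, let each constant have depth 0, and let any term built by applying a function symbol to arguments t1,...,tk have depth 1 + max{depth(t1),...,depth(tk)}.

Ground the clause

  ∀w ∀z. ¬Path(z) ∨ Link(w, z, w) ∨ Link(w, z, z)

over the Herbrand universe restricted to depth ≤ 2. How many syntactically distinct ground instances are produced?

4

Ground terms of depth ≤ 2:
  With no function symbols every ground term is a constant, so there are exactly 2 ground terms at every depth bound.
  N_0 = 2
  N_1 = 2
  N_2 = 2
  Explicitly: d, c.
So there are 2 ground terms available for substitution.
The clause has 2 distinct variables (w, z), each appearing in the body. In the free term algebra distinct substitutions yield syntactically distinct ground instances.
Number of ground instances = 2^2 = 4.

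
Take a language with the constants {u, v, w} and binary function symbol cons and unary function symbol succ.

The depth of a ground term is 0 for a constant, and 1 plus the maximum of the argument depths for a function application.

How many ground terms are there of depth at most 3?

Let N_k = |{terms of depth ≤ k}|. Then N_0 = 3 and N_k = 3 + N_{k-1}^2 + N_{k-1} for k ≥ 1 (one summand per function symbol, arity giving the exponent).
N_0 = 3
N_1 = 3 + 3^2 + 3 = 15
N_2 = 3 + 15^2 + 15 = 243
N_3 = 3 + 243^2 + 243 = 59295

59295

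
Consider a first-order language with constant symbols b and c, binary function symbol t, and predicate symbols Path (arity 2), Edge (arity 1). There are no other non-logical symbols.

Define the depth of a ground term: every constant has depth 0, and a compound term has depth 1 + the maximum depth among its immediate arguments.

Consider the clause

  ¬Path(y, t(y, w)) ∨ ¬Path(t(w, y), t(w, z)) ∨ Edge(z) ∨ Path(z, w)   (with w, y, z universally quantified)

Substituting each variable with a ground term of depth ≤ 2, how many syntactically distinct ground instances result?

54872

Ground terms of depth ≤ 2:
  Let N_k = |{terms of depth ≤ k}|. Then N_0 = 2 and N_k = 2 + N_{k-1}^2 for k ≥ 1 (one summand per function symbol, arity giving the exponent).
  N_0 = 2
  N_1 = 2 + 2^2 = 6
  N_2 = 2 + 6^2 = 38
So there are 38 ground terms available for substitution.
Each of w, y, z ranges independently over the available ground terms, and distinct assignments produce distinct instances.
Number of ground instances = 38^3 = 54872.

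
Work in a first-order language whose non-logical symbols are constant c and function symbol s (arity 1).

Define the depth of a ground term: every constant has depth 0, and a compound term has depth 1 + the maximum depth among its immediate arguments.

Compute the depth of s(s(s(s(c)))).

depth(s(c)) = 1 + depth(c) = 1 + 0 = 1
depth(s(s(c))) = 1 + depth(s(c)) = 1 + 1 = 2
depth(s(s(s(c)))) = 1 + depth(s(s(c))) = 1 + 2 = 3
depth(s(s(s(s(c))))) = 1 + depth(s(s(s(c)))) = 1 + 3 = 4

4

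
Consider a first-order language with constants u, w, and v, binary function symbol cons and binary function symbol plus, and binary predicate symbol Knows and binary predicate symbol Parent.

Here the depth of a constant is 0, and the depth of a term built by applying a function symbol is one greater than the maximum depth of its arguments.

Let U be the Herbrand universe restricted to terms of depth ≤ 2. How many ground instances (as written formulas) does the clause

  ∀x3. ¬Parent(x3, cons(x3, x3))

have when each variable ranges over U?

885

Ground terms of depth ≤ 2:
  If N_k denotes the number of depth-≤k ground terms, the 3 constants give N_0 = 3, and each function symbol of arity r contributes N_{k-1}^r new terms at level k: N_k = 3 + N_{k-1}^2 + N_{k-1}^2.
  N_0 = 3
  N_1 = 3 + 3^2 + 3^2 = 21
  N_2 = 3 + 21^2 + 21^2 = 885
So there are 885 ground terms available for substitution.
The clause has 1 distinct variable (x3), which appears in the body. In the free term algebra distinct substitutions yield syntactically distinct ground instances.
Number of ground instances = 885.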